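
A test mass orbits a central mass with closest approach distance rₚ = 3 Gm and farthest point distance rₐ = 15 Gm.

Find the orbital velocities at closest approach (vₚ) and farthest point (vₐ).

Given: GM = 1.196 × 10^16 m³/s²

Convert to SI: rₚ = 3 Gm = 3e+09 m; rₐ = 15 Gm = 1.5e+10 m.
Use the vis-viva equation v² = GM(2/r − 1/a) with a = (rₚ + rₐ)/2 = (3e+09 + 1.5e+10)/2 = 9e+09 m.
vₚ = √(GM · (2/rₚ − 1/a)) = √(1.196e+16 · (2/3e+09 − 1/9e+09)) m/s ≈ 2578 m/s = 2.578 km/s.
vₐ = √(GM · (2/rₐ − 1/a)) = √(1.196e+16 · (2/1.5e+10 − 1/9e+09)) m/s ≈ 515.5 m/s = 515.5 m/s.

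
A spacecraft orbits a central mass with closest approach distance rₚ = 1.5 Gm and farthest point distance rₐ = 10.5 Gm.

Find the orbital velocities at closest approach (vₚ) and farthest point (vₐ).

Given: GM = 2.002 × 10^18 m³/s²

Convert to SI: rₚ = 1.5 Gm = 1.5e+09 m; rₐ = 10.5 Gm = 1.05e+10 m.
Use the vis-viva equation v² = GM(2/r − 1/a) with a = (rₚ + rₐ)/2 = (1.5e+09 + 1.05e+10)/2 = 6e+09 m.
vₚ = √(GM · (2/rₚ − 1/a)) = √(2.002e+18 · (2/1.5e+09 − 1/6e+09)) m/s ≈ 4.833e+04 m/s = 48.33 km/s.
vₐ = √(GM · (2/rₐ − 1/a)) = √(2.002e+18 · (2/1.05e+10 − 1/6e+09)) m/s ≈ 6904 m/s = 6.904 km/s.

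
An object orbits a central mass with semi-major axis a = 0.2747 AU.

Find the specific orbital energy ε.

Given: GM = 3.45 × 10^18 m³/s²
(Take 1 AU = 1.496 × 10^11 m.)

Convert to SI: a = 0.2747 AU = 4.10951e+10 m.
ε = −GM / (2a).
ε = −3.45e+18 / (2 · 4.10951e+10) J/kg ≈ -4.198e+07 J/kg = -41.98 MJ/kg.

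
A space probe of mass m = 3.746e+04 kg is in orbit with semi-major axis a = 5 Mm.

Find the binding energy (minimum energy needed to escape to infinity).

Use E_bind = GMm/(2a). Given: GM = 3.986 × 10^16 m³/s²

Convert to SI: a = 5 Mm = 5e+06 m.
Total orbital energy is E = −GMm/(2a); binding energy is E_bind = −E = GMm/(2a).
E_bind = 3.986e+16 · 3.746e+04 / (2 · 5e+06) J ≈ 1.493e+14 J = 149.3 TJ.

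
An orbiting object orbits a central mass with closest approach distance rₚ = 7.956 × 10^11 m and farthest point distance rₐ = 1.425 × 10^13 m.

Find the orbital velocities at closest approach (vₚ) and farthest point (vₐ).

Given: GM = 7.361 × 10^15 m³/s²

Use the vis-viva equation v² = GM(2/r − 1/a) with a = (rₚ + rₐ)/2 = (7.956e+11 + 1.425e+13)/2 = 7.5228e+12 m.
vₚ = √(GM · (2/rₚ − 1/a)) = √(7.361e+15 · (2/7.956e+11 − 1/7.5228e+12)) m/s ≈ 132.4 m/s = 132.4 m/s.
vₐ = √(GM · (2/rₐ − 1/a)) = √(7.361e+15 · (2/1.425e+13 − 1/7.5228e+12)) m/s ≈ 7.391 m/s = 7.391 m/s.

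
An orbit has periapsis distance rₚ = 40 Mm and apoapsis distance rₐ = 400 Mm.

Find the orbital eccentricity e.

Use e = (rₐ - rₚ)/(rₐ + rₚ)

Convert to SI: rₚ = 40 Mm = 4e+07 m; rₐ = 400 Mm = 4e+08 m.
e = (rₐ − rₚ) / (rₐ + rₚ).
e = (4e+08 − 4e+07) / (4e+08 + 4e+07) = 3.6e+08 / 4.4e+08 ≈ 0.8182.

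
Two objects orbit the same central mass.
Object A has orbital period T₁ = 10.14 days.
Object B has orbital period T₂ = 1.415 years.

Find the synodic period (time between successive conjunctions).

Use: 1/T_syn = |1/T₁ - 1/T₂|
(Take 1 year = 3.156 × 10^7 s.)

Convert to SI: T₁ = 10.14 days = 876096 s; T₂ = 1.415 years = 4.46574e+07 s.
T_syn = |T₁ · T₂ / (T₁ − T₂)|.
T_syn = |876096 · 4.46574e+07 / (876096 − 4.46574e+07)| s ≈ 8.936e+05 s = 10.34 days.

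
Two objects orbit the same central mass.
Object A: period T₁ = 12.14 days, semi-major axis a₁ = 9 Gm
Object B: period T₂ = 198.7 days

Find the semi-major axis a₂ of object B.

Convert to SI: T₁ = 12.14 days = 1.0489e+06 s; a₁ = 9 Gm = 9e+09 m; T₂ = 198.7 days = 1.71677e+07 s.
Kepler's third law: (T₁/T₂)² = (a₁/a₂)³ ⇒ a₂ = a₁ · (T₂/T₁)^(2/3).
T₂/T₁ = 1.71677e+07 / 1.0489e+06 = 16.3674.
a₂ = 9e+09 · (16.3674)^(2/3) m ≈ 5.802e+10 m = 58.02 Gm.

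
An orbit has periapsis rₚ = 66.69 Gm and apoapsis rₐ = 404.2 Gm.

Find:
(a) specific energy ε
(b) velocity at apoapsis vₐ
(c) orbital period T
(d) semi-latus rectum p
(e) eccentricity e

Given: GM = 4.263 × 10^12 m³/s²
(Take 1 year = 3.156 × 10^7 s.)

Convert to SI: rₚ = 66.69 Gm = 6.669e+10 m; rₐ = 404.2 Gm = 4.042e+11 m.
(a) With a = (rₚ + rₐ)/2 = 2.35445e+11 m, ε = −GM/(2a) = −4.263e+12/(2 · 2.35445e+11) J/kg ≈ -9.053 J/kg
(b) With a = (rₚ + rₐ)/2 = 2.35445e+11 m, vₐ = √(GM (2/rₐ − 1/a)) = √(4.263e+12 · (2/4.042e+11 − 1/2.35445e+11)) m/s ≈ 1.728 m/s
(c) With a = (rₚ + rₐ)/2 = 2.35445e+11 m, T = 2π √(a³/GM) = 2π √((2.35445e+11)³/4.263e+12) s ≈ 3.477e+11 s
(d) From a = (rₚ + rₐ)/2 = 2.35445e+11 m and e = (rₐ − rₚ)/(rₐ + rₚ) = 0.716749, p = a(1 − e²) = 2.35445e+11 · (1 − (0.716749)²) ≈ 1.145e+11 m
(e) e = (rₐ − rₚ)/(rₐ + rₚ) = (4.042e+11 − 6.669e+10)/(4.042e+11 + 6.669e+10) ≈ 0.7167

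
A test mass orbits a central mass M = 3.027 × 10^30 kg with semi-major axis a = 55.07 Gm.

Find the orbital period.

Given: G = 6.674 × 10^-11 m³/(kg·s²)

Convert to SI: a = 55.07 Gm = 5.507e+10 m.
GM = G · M = 6.674e-11 · 3.027e+30 = 2.02022e+20 m³/s².
Kepler's third law: T = 2π √(a³ / GM).
Substituting a = 5.507e+10 m and GM = 2.02022e+20 m³/s²:
T = 2π √((5.507e+10)³ / 2.02022e+20) s
T ≈ 5.713e+06 s = 66.12 days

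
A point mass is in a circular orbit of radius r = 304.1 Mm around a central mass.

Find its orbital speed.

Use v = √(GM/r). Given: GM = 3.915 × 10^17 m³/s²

Convert to SI: r = 304.1 Mm = 3.041e+08 m.
For a circular orbit, gravity supplies the centripetal force, so v = √(GM / r).
v = √(3.915e+17 / 3.041e+08) m/s ≈ 3.588e+04 m/s = 35.88 km/s.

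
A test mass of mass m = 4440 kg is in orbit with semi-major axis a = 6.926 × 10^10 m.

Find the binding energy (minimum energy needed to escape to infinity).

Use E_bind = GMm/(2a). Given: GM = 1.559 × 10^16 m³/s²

Total orbital energy is E = −GMm/(2a); binding energy is E_bind = −E = GMm/(2a).
E_bind = 1.559e+16 · 4440 / (2 · 6.926e+10) J ≈ 4.997e+08 J = 499.7 MJ.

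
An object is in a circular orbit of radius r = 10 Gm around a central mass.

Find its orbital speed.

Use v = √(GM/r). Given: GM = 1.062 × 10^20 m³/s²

Convert to SI: r = 10 Gm = 1e+10 m.
For a circular orbit, gravity supplies the centripetal force, so v = √(GM / r).
v = √(1.062e+20 / 1e+10) m/s ≈ 1.031e+05 m/s = 103.1 km/s.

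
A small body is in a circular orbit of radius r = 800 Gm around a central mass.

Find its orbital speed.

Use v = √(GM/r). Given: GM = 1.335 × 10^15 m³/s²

Convert to SI: r = 800 Gm = 8e+11 m.
For a circular orbit, gravity supplies the centripetal force, so v = √(GM / r).
v = √(1.335e+15 / 8e+11) m/s ≈ 40.85 m/s = 40.85 m/s.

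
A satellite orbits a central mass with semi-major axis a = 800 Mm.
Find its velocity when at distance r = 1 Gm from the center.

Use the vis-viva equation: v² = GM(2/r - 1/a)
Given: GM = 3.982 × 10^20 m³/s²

Convert to SI: a = 800 Mm = 8e+08 m; r = 1 Gm = 1e+09 m.
Vis-viva: v = √(GM · (2/r − 1/a)).
2/r − 1/a = 2/1e+09 − 1/8e+08 = 7.5e-10 m⁻¹.
v = √(3.982e+20 · 7.5e-10) m/s ≈ 5.465e+05 m/s = 546.5 km/s.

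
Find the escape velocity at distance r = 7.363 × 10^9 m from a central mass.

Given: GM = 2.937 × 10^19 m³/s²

Escape velocity comes from setting total energy to zero: ½v² − GM/r = 0 ⇒ v_esc = √(2GM / r).
v_esc = √(2 · 2.937e+19 / 7.363e+09) m/s ≈ 8.932e+04 m/s = 89.32 km/s.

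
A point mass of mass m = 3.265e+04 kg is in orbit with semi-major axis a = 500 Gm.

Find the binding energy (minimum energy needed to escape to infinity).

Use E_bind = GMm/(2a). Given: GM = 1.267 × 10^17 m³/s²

Convert to SI: a = 500 Gm = 5e+11 m.
Total orbital energy is E = −GMm/(2a); binding energy is E_bind = −E = GMm/(2a).
E_bind = 1.267e+17 · 3.265e+04 / (2 · 5e+11) J ≈ 4.137e+09 J = 4.137 GJ.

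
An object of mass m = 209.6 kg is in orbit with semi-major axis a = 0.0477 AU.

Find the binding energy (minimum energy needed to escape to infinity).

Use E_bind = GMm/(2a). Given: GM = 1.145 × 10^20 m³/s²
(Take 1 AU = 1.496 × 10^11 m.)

Convert to SI: a = 0.0477 AU = 7.13592e+09 m.
Total orbital energy is E = −GMm/(2a); binding energy is E_bind = −E = GMm/(2a).
E_bind = 1.145e+20 · 209.6 / (2 · 7.13592e+09) J ≈ 1.682e+12 J = 1.682 TJ.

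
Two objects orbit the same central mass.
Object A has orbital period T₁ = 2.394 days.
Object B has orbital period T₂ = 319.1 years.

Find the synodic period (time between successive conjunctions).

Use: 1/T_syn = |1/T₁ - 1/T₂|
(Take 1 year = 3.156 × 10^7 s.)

Convert to SI: T₁ = 2.394 days = 206842 s; T₂ = 319.1 years = 1.00708e+10 s.
T_syn = |T₁ · T₂ / (T₁ − T₂)|.
T_syn = |206842 · 1.00708e+10 / (206842 − 1.00708e+10)| s ≈ 2.068e+05 s = 2.394 days.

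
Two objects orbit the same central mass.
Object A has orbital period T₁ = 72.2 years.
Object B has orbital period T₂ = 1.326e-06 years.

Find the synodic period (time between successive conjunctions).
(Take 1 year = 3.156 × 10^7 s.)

Convert to SI: T₁ = 72.2 years = 2.27863e+09 s; T₂ = 1.326e-06 years = 41.8486 s.
T_syn = |T₁ · T₂ / (T₁ − T₂)|.
T_syn = |2.27863e+09 · 41.8486 / (2.27863e+09 − 41.8486)| s ≈ 41.85 s = 1.326e-06 years.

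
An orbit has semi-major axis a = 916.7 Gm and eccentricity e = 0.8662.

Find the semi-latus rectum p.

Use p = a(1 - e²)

Convert to SI: a = 916.7 Gm = 9.167e+11 m.
p = a (1 − e²).
p = 9.167e+11 · (1 − (0.8662)²) = 9.167e+11 · 0.249698 ≈ 2.289e+11 m = 228.9 Gm.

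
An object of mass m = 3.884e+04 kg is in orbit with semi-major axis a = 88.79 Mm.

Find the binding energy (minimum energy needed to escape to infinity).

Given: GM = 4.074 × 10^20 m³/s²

Convert to SI: a = 88.79 Mm = 8.879e+07 m.
Total orbital energy is E = −GMm/(2a); binding energy is E_bind = −E = GMm/(2a).
E_bind = 4.074e+20 · 3.884e+04 / (2 · 8.879e+07) J ≈ 8.911e+16 J = 89.11 PJ.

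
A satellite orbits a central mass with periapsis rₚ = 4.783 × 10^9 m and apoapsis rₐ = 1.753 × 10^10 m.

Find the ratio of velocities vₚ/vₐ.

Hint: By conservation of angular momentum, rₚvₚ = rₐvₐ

Conservation of angular momentum gives rₚvₚ = rₐvₐ, so vₚ/vₐ = rₐ/rₚ.
vₚ/vₐ = 1.753e+10 / 4.783e+09 ≈ 3.665.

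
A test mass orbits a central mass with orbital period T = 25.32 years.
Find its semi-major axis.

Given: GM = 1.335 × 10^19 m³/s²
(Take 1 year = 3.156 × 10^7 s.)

Convert to SI: T = 25.32 years = 7.99099e+08 s.
Invert Kepler's third law: a = (GM · T² / (4π²))^(1/3).
Substituting T = 7.99099e+08 s and GM = 1.335e+19 m³/s²:
a = (1.335e+19 · (7.99099e+08)² / (4π²))^(1/3) m
a ≈ 5.999e+11 m = 599.9 Gm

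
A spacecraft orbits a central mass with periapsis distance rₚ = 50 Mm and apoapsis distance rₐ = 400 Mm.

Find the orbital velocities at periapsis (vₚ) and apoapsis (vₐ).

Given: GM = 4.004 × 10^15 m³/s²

Convert to SI: rₚ = 50 Mm = 5e+07 m; rₐ = 400 Mm = 4e+08 m.
Use the vis-viva equation v² = GM(2/r − 1/a) with a = (rₚ + rₐ)/2 = (5e+07 + 4e+08)/2 = 2.25e+08 m.
vₚ = √(GM · (2/rₚ − 1/a)) = √(4.004e+15 · (2/5e+07 − 1/2.25e+08)) m/s ≈ 1.193e+04 m/s = 11.93 km/s.
vₐ = √(GM · (2/rₐ − 1/a)) = √(4.004e+15 · (2/4e+08 − 1/2.25e+08)) m/s ≈ 1491 m/s = 1.491 km/s.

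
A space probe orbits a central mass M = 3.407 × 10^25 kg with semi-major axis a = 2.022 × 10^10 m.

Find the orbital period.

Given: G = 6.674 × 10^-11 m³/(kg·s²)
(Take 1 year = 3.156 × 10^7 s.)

GM = G · M = 6.674e-11 · 3.407e+25 = 2.27383e+15 m³/s².
Kepler's third law: T = 2π √(a³ / GM).
Substituting a = 2.022e+10 m and GM = 2.27383e+15 m³/s²:
T = 2π √((2.022e+10)³ / 2.27383e+15) s
T ≈ 3.789e+08 s = 12 years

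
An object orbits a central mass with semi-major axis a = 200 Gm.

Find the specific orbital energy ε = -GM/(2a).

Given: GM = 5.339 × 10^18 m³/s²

Convert to SI: a = 200 Gm = 2e+11 m.
ε = −GM / (2a).
ε = −5.339e+18 / (2 · 2e+11) J/kg ≈ -1.335e+07 J/kg = -13.35 MJ/kg.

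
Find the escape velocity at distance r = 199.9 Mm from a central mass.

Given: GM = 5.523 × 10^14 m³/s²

Convert to SI: r = 199.9 Mm = 1.999e+08 m.
Escape velocity comes from setting total energy to zero: ½v² − GM/r = 0 ⇒ v_esc = √(2GM / r).
v_esc = √(2 · 5.523e+14 / 1.999e+08) m/s ≈ 2351 m/s = 2.351 km/s.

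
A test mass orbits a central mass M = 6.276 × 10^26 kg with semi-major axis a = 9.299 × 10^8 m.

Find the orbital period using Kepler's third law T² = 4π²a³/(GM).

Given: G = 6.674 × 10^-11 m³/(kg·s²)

GM = G · M = 6.674e-11 · 6.276e+26 = 4.1886e+16 m³/s².
Kepler's third law: T = 2π √(a³ / GM).
Substituting a = 9.299e+08 m and GM = 4.1886e+16 m³/s²:
T = 2π √((9.299e+08)³ / 4.1886e+16) s
T ≈ 8.706e+05 s = 10.08 days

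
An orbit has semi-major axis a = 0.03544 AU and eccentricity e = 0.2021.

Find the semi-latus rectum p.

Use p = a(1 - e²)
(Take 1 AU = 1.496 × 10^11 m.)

Convert to SI: a = 0.03544 AU = 5.30182e+09 m.
p = a (1 − e²).
p = 5.30182e+09 · (1 − (0.2021)²) = 5.30182e+09 · 0.959156 ≈ 5.085e+09 m = 0.03399 AU.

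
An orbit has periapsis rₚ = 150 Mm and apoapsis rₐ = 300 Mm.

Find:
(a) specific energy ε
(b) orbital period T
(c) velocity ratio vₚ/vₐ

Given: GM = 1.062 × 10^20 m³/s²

Convert to SI: rₚ = 150 Mm = 1.5e+08 m; rₐ = 300 Mm = 3e+08 m.
(a) With a = (rₚ + rₐ)/2 = 2.25e+08 m, ε = −GM/(2a) = −1.062e+20/(2 · 2.25e+08) J/kg ≈ -2.36e+11 J/kg
(b) With a = (rₚ + rₐ)/2 = 2.25e+08 m, T = 2π √(a³/GM) = 2π √((2.25e+08)³/1.062e+20) s ≈ 2058 s
(c) Conservation of angular momentum (rₚvₚ = rₐvₐ) gives vₚ/vₐ = rₐ/rₚ = 3e+08/1.5e+08 ≈ 2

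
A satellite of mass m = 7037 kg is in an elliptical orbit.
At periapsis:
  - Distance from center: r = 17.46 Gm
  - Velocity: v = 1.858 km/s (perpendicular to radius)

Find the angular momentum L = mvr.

Convert to SI: r = 17.46 Gm = 1.746e+10 m; v = 1.858 km/s = 1858 m/s.
Since v is perpendicular to r, L = m · v · r.
L = 7037 · 1858 · 1.746e+10 kg·m²/s ≈ 2.283e+17 kg·m²/s.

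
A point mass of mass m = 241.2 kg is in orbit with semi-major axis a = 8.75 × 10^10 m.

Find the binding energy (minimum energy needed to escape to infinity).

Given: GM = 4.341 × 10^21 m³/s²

Total orbital energy is E = −GMm/(2a); binding energy is E_bind = −E = GMm/(2a).
E_bind = 4.341e+21 · 241.2 / (2 · 8.75e+10) J ≈ 5.983e+12 J = 5.983 TJ.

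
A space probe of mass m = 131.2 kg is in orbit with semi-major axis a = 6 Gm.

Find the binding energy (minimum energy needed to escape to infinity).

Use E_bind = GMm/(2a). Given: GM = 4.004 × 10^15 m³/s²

Convert to SI: a = 6 Gm = 6e+09 m.
Total orbital energy is E = −GMm/(2a); binding energy is E_bind = −E = GMm/(2a).
E_bind = 4.004e+15 · 131.2 / (2 · 6e+09) J ≈ 4.378e+07 J = 43.78 MJ.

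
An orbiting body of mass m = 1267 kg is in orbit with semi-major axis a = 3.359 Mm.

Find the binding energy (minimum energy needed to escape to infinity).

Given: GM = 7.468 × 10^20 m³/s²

Convert to SI: a = 3.359 Mm = 3.359e+06 m.
Total orbital energy is E = −GMm/(2a); binding energy is E_bind = −E = GMm/(2a).
E_bind = 7.468e+20 · 1267 / (2 · 3.359e+06) J ≈ 1.408e+17 J = 140.8 PJ.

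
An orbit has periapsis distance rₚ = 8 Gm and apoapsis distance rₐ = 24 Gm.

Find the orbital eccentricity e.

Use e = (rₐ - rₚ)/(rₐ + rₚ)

Convert to SI: rₚ = 8 Gm = 8e+09 m; rₐ = 24 Gm = 2.4e+10 m.
e = (rₐ − rₚ) / (rₐ + rₚ).
e = (2.4e+10 − 8e+09) / (2.4e+10 + 8e+09) = 1.6e+10 / 3.2e+10 ≈ 0.5.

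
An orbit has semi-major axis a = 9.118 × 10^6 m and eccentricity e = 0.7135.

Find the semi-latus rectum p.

p = a (1 − e²).
p = 9.118e+06 · (1 − (0.7135)²) = 9.118e+06 · 0.490918 ≈ 4.476e+06 m = 4.476 × 10^6 m.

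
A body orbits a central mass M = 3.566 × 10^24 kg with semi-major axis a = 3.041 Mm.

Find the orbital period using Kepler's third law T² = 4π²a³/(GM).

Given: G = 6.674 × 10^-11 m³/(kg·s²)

Convert to SI: a = 3.041 Mm = 3.041e+06 m.
GM = G · M = 6.674e-11 · 3.566e+24 = 2.37995e+14 m³/s².
Kepler's third law: T = 2π √(a³ / GM).
Substituting a = 3.041e+06 m and GM = 2.37995e+14 m³/s²:
T = 2π √((3.041e+06)³ / 2.37995e+14) s
T ≈ 2160 s = 36 minutes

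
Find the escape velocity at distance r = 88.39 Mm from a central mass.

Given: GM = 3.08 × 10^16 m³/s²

Convert to SI: r = 88.39 Mm = 8.839e+07 m.
Escape velocity comes from setting total energy to zero: ½v² − GM/r = 0 ⇒ v_esc = √(2GM / r).
v_esc = √(2 · 3.08e+16 / 8.839e+07) m/s ≈ 2.64e+04 m/s = 26.4 km/s.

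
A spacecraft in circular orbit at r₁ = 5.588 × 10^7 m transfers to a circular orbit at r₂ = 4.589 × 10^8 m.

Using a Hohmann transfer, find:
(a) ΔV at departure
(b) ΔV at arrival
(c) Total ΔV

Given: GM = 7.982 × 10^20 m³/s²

Transfer semi-major axis: a_t = (r₁ + r₂)/2 = (5.588e+07 + 4.589e+08)/2 = 2.5739e+08 m.
Circular speeds: v₁ = √(GM/r₁) = 3.77944e+06 m/s, v₂ = √(GM/r₂) = 1.31885e+06 m/s.
Transfer speeds (vis-viva v² = GM(2/r − 1/a_t)): v₁ᵗ = 5.04651e+06 m/s, v₂ᵗ = 614510 m/s.
(a) ΔV₁ = |v₁ᵗ − v₁| ≈ 1.267e+06 m/s = 1267 km/s.
(b) ΔV₂ = |v₂ − v₂ᵗ| ≈ 7.043e+05 m/s = 704.3 km/s.
(c) ΔV_total = ΔV₁ + ΔV₂ ≈ 1.971e+06 m/s = 1971 km/s.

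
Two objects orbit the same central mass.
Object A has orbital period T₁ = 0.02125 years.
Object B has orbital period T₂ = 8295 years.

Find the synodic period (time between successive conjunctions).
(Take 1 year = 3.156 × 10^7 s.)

Convert to SI: T₁ = 0.02125 years = 670650 s; T₂ = 8295 years = 2.6179e+11 s.
T_syn = |T₁ · T₂ / (T₁ − T₂)|.
T_syn = |670650 · 2.6179e+11 / (670650 − 2.6179e+11)| s ≈ 6.707e+05 s = 0.02125 years.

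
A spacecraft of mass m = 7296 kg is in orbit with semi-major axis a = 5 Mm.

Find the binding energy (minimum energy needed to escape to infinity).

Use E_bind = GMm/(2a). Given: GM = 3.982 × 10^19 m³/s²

Convert to SI: a = 5 Mm = 5e+06 m.
Total orbital energy is E = −GMm/(2a); binding energy is E_bind = −E = GMm/(2a).
E_bind = 3.982e+19 · 7296 / (2 · 5e+06) J ≈ 2.905e+16 J = 29.05 PJ.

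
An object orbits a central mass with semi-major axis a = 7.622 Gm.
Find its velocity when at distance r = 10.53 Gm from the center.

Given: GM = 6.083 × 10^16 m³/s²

Convert to SI: a = 7.622 Gm = 7.622e+09 m; r = 10.53 Gm = 1.053e+10 m.
Vis-viva: v = √(GM · (2/r − 1/a)).
2/r − 1/a = 2/1.053e+10 − 1/7.622e+09 = 5.87344e-11 m⁻¹.
v = √(6.083e+16 · 5.87344e-11) m/s ≈ 1890 m/s = 1.89 km/s.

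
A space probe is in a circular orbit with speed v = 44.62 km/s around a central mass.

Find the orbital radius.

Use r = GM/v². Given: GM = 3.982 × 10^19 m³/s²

Convert to SI: v = 44.62 km/s = 44620 m/s.
For a circular orbit, v² = GM / r, so r = GM / v².
r = 3.982e+19 / (44620)² m ≈ 2e+10 m = 20 Gm.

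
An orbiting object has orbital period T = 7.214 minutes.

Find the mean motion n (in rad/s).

Convert to SI: T = 7.214 minutes = 432.84 s.
n = 2π / T.
n = 2π / 432.84 s ≈ 0.01452 rad/s.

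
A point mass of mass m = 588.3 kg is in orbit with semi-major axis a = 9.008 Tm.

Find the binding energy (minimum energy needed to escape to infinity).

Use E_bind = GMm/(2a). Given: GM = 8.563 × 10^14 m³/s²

Convert to SI: a = 9.008 Tm = 9.008e+12 m.
Total orbital energy is E = −GMm/(2a); binding energy is E_bind = −E = GMm/(2a).
E_bind = 8.563e+14 · 588.3 / (2 · 9.008e+12) J ≈ 2.796e+04 J = 27.96 kJ.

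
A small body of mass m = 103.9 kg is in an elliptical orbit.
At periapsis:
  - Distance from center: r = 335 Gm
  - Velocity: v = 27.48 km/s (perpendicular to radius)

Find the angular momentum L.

Convert to SI: r = 335 Gm = 3.35e+11 m; v = 27.48 km/s = 27480 m/s.
Since v is perpendicular to r, L = m · v · r.
L = 103.9 · 27480 · 3.35e+11 kg·m²/s ≈ 9.565e+17 kg·m²/s.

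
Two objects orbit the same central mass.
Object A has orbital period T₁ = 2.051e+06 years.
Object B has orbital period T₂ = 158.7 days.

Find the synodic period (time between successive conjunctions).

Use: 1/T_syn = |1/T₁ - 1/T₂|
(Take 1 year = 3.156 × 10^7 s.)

Convert to SI: T₁ = 2.051e+06 years = 6.47296e+13 s; T₂ = 158.7 days = 1.37117e+07 s.
T_syn = |T₁ · T₂ / (T₁ − T₂)|.
T_syn = |6.47296e+13 · 1.37117e+07 / (6.47296e+13 − 1.37117e+07)| s ≈ 1.371e+07 s = 158.7 days.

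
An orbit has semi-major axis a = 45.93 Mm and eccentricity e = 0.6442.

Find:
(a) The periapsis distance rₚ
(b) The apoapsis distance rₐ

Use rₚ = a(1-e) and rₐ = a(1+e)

Convert to SI: a = 45.93 Mm = 4.593e+07 m.
(a) rₚ = a(1 − e) = 4.593e+07 · (1 − 0.6442) = 4.593e+07 · 0.3558 ≈ 1.634e+07 m = 16.34 Mm.
(b) rₐ = a(1 + e) = 4.593e+07 · (1 + 0.6442) = 4.593e+07 · 1.6442 ≈ 7.552e+07 m = 75.52 Mm.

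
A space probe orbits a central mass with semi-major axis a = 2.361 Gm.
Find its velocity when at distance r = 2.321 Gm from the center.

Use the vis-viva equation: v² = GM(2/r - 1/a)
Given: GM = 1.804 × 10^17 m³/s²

Convert to SI: a = 2.361 Gm = 2.361e+09 m; r = 2.321 Gm = 2.321e+09 m.
Vis-viva: v = √(GM · (2/r − 1/a)).
2/r − 1/a = 2/2.321e+09 − 1/2.361e+09 = 4.38148e-10 m⁻¹.
v = √(1.804e+17 · 4.38148e-10) m/s ≈ 8891 m/s = 8.891 km/s.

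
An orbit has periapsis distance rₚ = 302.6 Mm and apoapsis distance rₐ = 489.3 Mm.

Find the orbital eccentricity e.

Convert to SI: rₚ = 302.6 Mm = 3.026e+08 m; rₐ = 489.3 Mm = 4.893e+08 m.
e = (rₐ − rₚ) / (rₐ + rₚ).
e = (4.893e+08 − 3.026e+08) / (4.893e+08 + 3.026e+08) = 1.867e+08 / 7.919e+08 ≈ 0.2358.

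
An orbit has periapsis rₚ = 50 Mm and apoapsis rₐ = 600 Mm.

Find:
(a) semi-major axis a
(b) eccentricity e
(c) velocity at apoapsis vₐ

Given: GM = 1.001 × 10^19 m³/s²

Convert to SI: rₚ = 50 Mm = 5e+07 m; rₐ = 600 Mm = 6e+08 m.
(a) a = (rₚ + rₐ)/2 = (5e+07 + 6e+08)/2 ≈ 3.25e+08 m
(b) e = (rₐ − rₚ)/(rₐ + rₚ) = (6e+08 − 5e+07)/(6e+08 + 5e+07) ≈ 0.8462
(c) With a = (rₚ + rₐ)/2 = 3.25e+08 m, vₐ = √(GM (2/rₐ − 1/a)) = √(1.001e+19 · (2/6e+08 − 1/3.25e+08)) m/s ≈ 5.066e+04 m/s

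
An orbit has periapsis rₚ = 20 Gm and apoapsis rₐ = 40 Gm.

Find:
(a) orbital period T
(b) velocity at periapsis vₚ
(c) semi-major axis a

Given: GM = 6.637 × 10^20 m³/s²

Convert to SI: rₚ = 20 Gm = 2e+10 m; rₐ = 40 Gm = 4e+10 m.
(a) With a = (rₚ + rₐ)/2 = 3e+10 m, T = 2π √(a³/GM) = 2π √((3e+10)³/6.637e+20) s ≈ 1.267e+06 s
(b) With a = (rₚ + rₐ)/2 = 3e+10 m, vₚ = √(GM (2/rₚ − 1/a)) = √(6.637e+20 · (2/2e+10 − 1/3e+10)) m/s ≈ 2.103e+05 m/s
(c) a = (rₚ + rₐ)/2 = (2e+10 + 4e+10)/2 ≈ 3e+10 m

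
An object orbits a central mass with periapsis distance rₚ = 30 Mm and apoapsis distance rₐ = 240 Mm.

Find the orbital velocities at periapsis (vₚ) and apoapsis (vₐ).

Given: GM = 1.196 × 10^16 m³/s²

Convert to SI: rₚ = 30 Mm = 3e+07 m; rₐ = 240 Mm = 2.4e+08 m.
Use the vis-viva equation v² = GM(2/r − 1/a) with a = (rₚ + rₐ)/2 = (3e+07 + 2.4e+08)/2 = 1.35e+08 m.
vₚ = √(GM · (2/rₚ − 1/a)) = √(1.196e+16 · (2/3e+07 − 1/1.35e+08)) m/s ≈ 2.662e+04 m/s = 26.62 km/s.
vₐ = √(GM · (2/rₐ − 1/a)) = √(1.196e+16 · (2/2.4e+08 − 1/1.35e+08)) m/s ≈ 3328 m/s = 3.328 km/s.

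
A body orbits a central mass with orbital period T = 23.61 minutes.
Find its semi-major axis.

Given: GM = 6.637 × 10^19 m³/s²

Convert to SI: T = 23.61 minutes = 1416.6 s.
Invert Kepler's third law: a = (GM · T² / (4π²))^(1/3).
Substituting T = 1416.6 s and GM = 6.637e+19 m³/s²:
a = (6.637e+19 · (1416.6)² / (4π²))^(1/3) m
a ≈ 1.5e+08 m = 150 Mm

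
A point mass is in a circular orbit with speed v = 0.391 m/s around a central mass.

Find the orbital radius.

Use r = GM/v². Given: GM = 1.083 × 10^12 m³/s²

For a circular orbit, v² = GM / r, so r = GM / v².
r = 1.083e+12 / (0.391)² m ≈ 7.084e+12 m = 7.084 × 10^12 m.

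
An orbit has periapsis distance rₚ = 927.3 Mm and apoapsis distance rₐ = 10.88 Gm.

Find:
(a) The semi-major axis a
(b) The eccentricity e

Convert to SI: rₚ = 927.3 Mm = 9.273e+08 m; rₐ = 10.88 Gm = 1.088e+10 m.
(a) a = (rₚ + rₐ) / 2 = (9.273e+08 + 1.088e+10) / 2 ≈ 5.904e+09 m = 5.904 Gm.
(b) e = (rₐ − rₚ) / (rₐ + rₚ) = (1.088e+10 − 9.273e+08) / (1.088e+10 + 9.273e+08) ≈ 0.8429.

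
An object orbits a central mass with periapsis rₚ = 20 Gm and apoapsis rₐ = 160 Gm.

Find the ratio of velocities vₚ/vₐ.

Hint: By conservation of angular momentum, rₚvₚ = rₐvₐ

Convert to SI: rₚ = 20 Gm = 2e+10 m; rₐ = 160 Gm = 1.6e+11 m.
Conservation of angular momentum gives rₚvₚ = rₐvₐ, so vₚ/vₐ = rₐ/rₚ.
vₚ/vₐ = 1.6e+11 / 2e+10 ≈ 8.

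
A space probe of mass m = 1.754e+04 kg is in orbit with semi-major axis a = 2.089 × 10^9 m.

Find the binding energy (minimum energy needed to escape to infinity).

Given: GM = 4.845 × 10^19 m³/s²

Total orbital energy is E = −GMm/(2a); binding energy is E_bind = −E = GMm/(2a).
E_bind = 4.845e+19 · 1.754e+04 / (2 · 2.089e+09) J ≈ 2.034e+14 J = 203.4 TJ.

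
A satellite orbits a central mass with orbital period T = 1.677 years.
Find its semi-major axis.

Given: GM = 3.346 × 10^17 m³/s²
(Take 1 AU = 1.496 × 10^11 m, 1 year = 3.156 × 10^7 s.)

Convert to SI: T = 1.677 years = 5.29261e+07 s.
Invert Kepler's third law: a = (GM · T² / (4π²))^(1/3).
Substituting T = 5.29261e+07 s and GM = 3.346e+17 m³/s²:
a = (3.346e+17 · (5.29261e+07)² / (4π²))^(1/3) m
a ≈ 2.874e+10 m = 0.1921 AU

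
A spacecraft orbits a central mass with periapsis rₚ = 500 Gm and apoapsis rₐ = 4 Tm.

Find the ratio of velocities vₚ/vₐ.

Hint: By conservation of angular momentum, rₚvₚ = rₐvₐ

Convert to SI: rₚ = 500 Gm = 5e+11 m; rₐ = 4 Tm = 4e+12 m.
Conservation of angular momentum gives rₚvₚ = rₐvₐ, so vₚ/vₐ = rₐ/rₚ.
vₚ/vₐ = 4e+12 / 5e+11 ≈ 8.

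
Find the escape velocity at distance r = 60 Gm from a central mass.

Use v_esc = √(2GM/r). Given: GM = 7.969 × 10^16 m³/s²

Convert to SI: r = 60 Gm = 6e+10 m.
Escape velocity comes from setting total energy to zero: ½v² − GM/r = 0 ⇒ v_esc = √(2GM / r).
v_esc = √(2 · 7.969e+16 / 6e+10) m/s ≈ 1630 m/s = 1.63 km/s.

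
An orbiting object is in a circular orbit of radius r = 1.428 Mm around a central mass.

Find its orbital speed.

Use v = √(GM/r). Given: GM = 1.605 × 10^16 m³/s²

Convert to SI: r = 1.428 Mm = 1.428e+06 m.
For a circular orbit, gravity supplies the centripetal force, so v = √(GM / r).
v = √(1.605e+16 / 1.428e+06) m/s ≈ 1.06e+05 m/s = 106 km/s.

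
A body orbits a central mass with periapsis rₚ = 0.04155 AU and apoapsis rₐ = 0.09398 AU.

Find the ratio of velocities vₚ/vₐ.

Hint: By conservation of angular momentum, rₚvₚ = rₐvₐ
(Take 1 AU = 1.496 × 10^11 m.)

Convert to SI: rₚ = 0.04155 AU = 6.21588e+09 m; rₐ = 0.09398 AU = 1.40594e+10 m.
Conservation of angular momentum gives rₚvₚ = rₐvₐ, so vₚ/vₐ = rₐ/rₚ.
vₚ/vₐ = 1.40594e+10 / 6.21588e+09 ≈ 2.262.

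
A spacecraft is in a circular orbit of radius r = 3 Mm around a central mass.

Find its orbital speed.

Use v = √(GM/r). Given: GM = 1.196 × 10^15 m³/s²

Convert to SI: r = 3 Mm = 3e+06 m.
For a circular orbit, gravity supplies the centripetal force, so v = √(GM / r).
v = √(1.196e+15 / 3e+06) m/s ≈ 1.997e+04 m/s = 19.97 km/s.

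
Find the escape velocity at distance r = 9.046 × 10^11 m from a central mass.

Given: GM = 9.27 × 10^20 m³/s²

Escape velocity comes from setting total energy to zero: ½v² − GM/r = 0 ⇒ v_esc = √(2GM / r).
v_esc = √(2 · 9.27e+20 / 9.046e+11) m/s ≈ 4.527e+04 m/s = 45.27 km/s.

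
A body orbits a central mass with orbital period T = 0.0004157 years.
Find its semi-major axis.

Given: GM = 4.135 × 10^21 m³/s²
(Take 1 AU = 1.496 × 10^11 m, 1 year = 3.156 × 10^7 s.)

Convert to SI: T = 0.0004157 years = 13119.5 s.
Invert Kepler's third law: a = (GM · T² / (4π²))^(1/3).
Substituting T = 13119.5 s and GM = 4.135e+21 m³/s²:
a = (4.135e+21 · (13119.5)² / (4π²))^(1/3) m
a ≈ 2.622e+09 m = 0.01753 AU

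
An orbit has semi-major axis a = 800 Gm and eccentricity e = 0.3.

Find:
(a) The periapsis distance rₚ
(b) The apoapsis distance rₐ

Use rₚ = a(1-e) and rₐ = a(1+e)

Convert to SI: a = 800 Gm = 8e+11 m.
(a) rₚ = a(1 − e) = 8e+11 · (1 − 0.3) = 8e+11 · 0.7 ≈ 5.6e+11 m = 560 Gm.
(b) rₐ = a(1 + e) = 8e+11 · (1 + 0.3) = 8e+11 · 1.3 ≈ 1.04e+12 m = 1.04 Tm.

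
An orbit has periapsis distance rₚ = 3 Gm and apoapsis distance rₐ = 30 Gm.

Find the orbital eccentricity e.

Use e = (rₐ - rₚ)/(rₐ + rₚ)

Convert to SI: rₚ = 3 Gm = 3e+09 m; rₐ = 30 Gm = 3e+10 m.
e = (rₐ − rₚ) / (rₐ + rₚ).
e = (3e+10 − 3e+09) / (3e+10 + 3e+09) = 2.7e+10 / 3.3e+10 ≈ 0.8182.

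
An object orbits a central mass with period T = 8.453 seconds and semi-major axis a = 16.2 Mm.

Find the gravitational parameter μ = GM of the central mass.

Convert to SI: a = 16.2 Mm = 1.62e+07 m.
GM = 4π² · a³ / T².
GM = 4π² · (1.62e+07)³ / (8.453)² m³/s² ≈ 2.349e+21 m³/s² = 2.349 × 10^21 m³/s².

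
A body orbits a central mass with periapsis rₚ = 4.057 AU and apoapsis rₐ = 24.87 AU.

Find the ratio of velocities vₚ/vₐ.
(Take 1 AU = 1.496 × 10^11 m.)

Convert to SI: rₚ = 4.057 AU = 6.06927e+11 m; rₐ = 24.87 AU = 3.72055e+12 m.
Conservation of angular momentum gives rₚvₚ = rₐvₐ, so vₚ/vₐ = rₐ/rₚ.
vₚ/vₐ = 3.72055e+12 / 6.06927e+11 ≈ 6.13.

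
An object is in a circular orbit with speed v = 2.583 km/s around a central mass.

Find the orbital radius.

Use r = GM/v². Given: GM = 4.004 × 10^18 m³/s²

Convert to SI: v = 2.583 km/s = 2583 m/s.
For a circular orbit, v² = GM / r, so r = GM / v².
r = 4.004e+18 / (2583)² m ≈ 6.001e+11 m = 600.1 Gm.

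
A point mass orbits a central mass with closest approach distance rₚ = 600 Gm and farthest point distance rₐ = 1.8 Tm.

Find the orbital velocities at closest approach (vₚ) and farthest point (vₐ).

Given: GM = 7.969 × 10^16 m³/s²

Convert to SI: rₚ = 600 Gm = 6e+11 m; rₐ = 1.8 Tm = 1.8e+12 m.
Use the vis-viva equation v² = GM(2/r − 1/a) with a = (rₚ + rₐ)/2 = (6e+11 + 1.8e+12)/2 = 1.2e+12 m.
vₚ = √(GM · (2/rₚ − 1/a)) = √(7.969e+16 · (2/6e+11 − 1/1.2e+12)) m/s ≈ 446.3 m/s = 446.3 m/s.
vₐ = √(GM · (2/rₐ − 1/a)) = √(7.969e+16 · (2/1.8e+12 − 1/1.2e+12)) m/s ≈ 148.8 m/s = 148.8 m/s.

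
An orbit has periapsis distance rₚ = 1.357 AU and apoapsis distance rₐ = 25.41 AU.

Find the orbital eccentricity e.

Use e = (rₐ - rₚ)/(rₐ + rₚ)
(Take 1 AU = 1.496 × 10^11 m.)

Convert to SI: rₚ = 1.357 AU = 2.03007e+11 m; rₐ = 25.41 AU = 3.80134e+12 m.
e = (rₐ − rₚ) / (rₐ + rₚ).
e = (3.80134e+12 − 2.03007e+11) / (3.80134e+12 + 2.03007e+11) = 3.59833e+12 / 4.00434e+12 ≈ 0.8986.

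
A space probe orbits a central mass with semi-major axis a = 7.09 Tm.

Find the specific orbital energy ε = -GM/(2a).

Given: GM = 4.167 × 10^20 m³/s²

Convert to SI: a = 7.09 Tm = 7.09e+12 m.
ε = −GM / (2a).
ε = −4.167e+20 / (2 · 7.09e+12) J/kg ≈ -2.939e+07 J/kg = -29.39 MJ/kg.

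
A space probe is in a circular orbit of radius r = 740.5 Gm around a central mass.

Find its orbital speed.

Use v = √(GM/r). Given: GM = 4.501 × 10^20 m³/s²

Convert to SI: r = 740.5 Gm = 7.405e+11 m.
For a circular orbit, gravity supplies the centripetal force, so v = √(GM / r).
v = √(4.501e+20 / 7.405e+11) m/s ≈ 2.465e+04 m/s = 24.65 km/s.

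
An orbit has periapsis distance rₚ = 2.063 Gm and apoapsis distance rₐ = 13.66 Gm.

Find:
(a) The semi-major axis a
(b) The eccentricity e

Convert to SI: rₚ = 2.063 Gm = 2.063e+09 m; rₐ = 13.66 Gm = 1.366e+10 m.
(a) a = (rₚ + rₐ) / 2 = (2.063e+09 + 1.366e+10) / 2 ≈ 7.862e+09 m = 7.862 Gm.
(b) e = (rₐ − rₚ) / (rₐ + rₚ) = (1.366e+10 − 2.063e+09) / (1.366e+10 + 2.063e+09) ≈ 0.7376.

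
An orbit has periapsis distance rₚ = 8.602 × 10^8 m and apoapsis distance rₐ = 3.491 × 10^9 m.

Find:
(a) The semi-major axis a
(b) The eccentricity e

(a) a = (rₚ + rₐ) / 2 = (8.602e+08 + 3.491e+09) / 2 ≈ 2.176e+09 m = 2.176 × 10^9 m.
(b) e = (rₐ − rₚ) / (rₐ + rₚ) = (3.491e+09 − 8.602e+08) / (3.491e+09 + 8.602e+08) ≈ 0.6046.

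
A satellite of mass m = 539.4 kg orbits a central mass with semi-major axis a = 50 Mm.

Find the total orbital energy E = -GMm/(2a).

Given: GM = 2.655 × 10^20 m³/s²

Convert to SI: a = 50 Mm = 5e+07 m.
E = −GMm / (2a).
E = −2.655e+20 · 539.4 / (2 · 5e+07) J ≈ -1.432e+15 J = -1.432 PJ.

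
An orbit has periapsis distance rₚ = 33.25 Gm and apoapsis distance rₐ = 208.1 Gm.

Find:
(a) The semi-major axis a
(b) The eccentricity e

Convert to SI: rₚ = 33.25 Gm = 3.325e+10 m; rₐ = 208.1 Gm = 2.081e+11 m.
(a) a = (rₚ + rₐ) / 2 = (3.325e+10 + 2.081e+11) / 2 ≈ 1.207e+11 m = 120.7 Gm.
(b) e = (rₐ − rₚ) / (rₐ + rₚ) = (2.081e+11 − 3.325e+10) / (2.081e+11 + 3.325e+10) ≈ 0.7245.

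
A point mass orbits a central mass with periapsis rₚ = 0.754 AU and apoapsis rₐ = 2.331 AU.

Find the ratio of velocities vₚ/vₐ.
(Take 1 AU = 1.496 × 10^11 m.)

Convert to SI: rₚ = 0.754 AU = 1.12798e+11 m; rₐ = 2.331 AU = 3.48718e+11 m.
Conservation of angular momentum gives rₚvₚ = rₐvₐ, so vₚ/vₐ = rₐ/rₚ.
vₚ/vₐ = 3.48718e+11 / 1.12798e+11 ≈ 3.092.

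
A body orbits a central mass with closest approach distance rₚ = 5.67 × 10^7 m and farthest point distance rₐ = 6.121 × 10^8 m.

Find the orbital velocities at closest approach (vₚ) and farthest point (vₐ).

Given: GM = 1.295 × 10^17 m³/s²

Use the vis-viva equation v² = GM(2/r − 1/a) with a = (rₚ + rₐ)/2 = (5.67e+07 + 6.121e+08)/2 = 3.344e+08 m.
vₚ = √(GM · (2/rₚ − 1/a)) = √(1.295e+17 · (2/5.67e+07 − 1/3.344e+08)) m/s ≈ 6.466e+04 m/s = 64.66 km/s.
vₐ = √(GM · (2/rₐ − 1/a)) = √(1.295e+17 · (2/6.121e+08 − 1/3.344e+08)) m/s ≈ 5989 m/s = 5.989 km/s.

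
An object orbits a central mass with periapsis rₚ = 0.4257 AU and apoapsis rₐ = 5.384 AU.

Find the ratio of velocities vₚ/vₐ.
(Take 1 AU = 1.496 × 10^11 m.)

Convert to SI: rₚ = 0.4257 AU = 6.36847e+10 m; rₐ = 5.384 AU = 8.05446e+11 m.
Conservation of angular momentum gives rₚvₚ = rₐvₐ, so vₚ/vₐ = rₐ/rₚ.
vₚ/vₐ = 8.05446e+11 / 6.36847e+10 ≈ 12.65.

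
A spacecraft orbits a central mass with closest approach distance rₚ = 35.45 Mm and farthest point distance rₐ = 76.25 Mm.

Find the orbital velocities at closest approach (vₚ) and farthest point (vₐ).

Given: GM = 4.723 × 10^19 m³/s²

Convert to SI: rₚ = 35.45 Mm = 3.545e+07 m; rₐ = 76.25 Mm = 7.625e+07 m.
Use the vis-viva equation v² = GM(2/r − 1/a) with a = (rₚ + rₐ)/2 = (3.545e+07 + 7.625e+07)/2 = 5.585e+07 m.
vₚ = √(GM · (2/rₚ − 1/a)) = √(4.723e+19 · (2/3.545e+07 − 1/5.585e+07)) m/s ≈ 1.349e+06 m/s = 1349 km/s.
vₐ = √(GM · (2/rₐ − 1/a)) = √(4.723e+19 · (2/7.625e+07 − 1/5.585e+07)) m/s ≈ 6.27e+05 m/s = 627 km/s.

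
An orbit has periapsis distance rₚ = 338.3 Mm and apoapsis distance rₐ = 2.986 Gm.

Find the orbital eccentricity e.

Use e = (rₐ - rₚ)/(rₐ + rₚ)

Convert to SI: rₚ = 338.3 Mm = 3.383e+08 m; rₐ = 2.986 Gm = 2.986e+09 m.
e = (rₐ − rₚ) / (rₐ + rₚ).
e = (2.986e+09 − 3.383e+08) / (2.986e+09 + 3.383e+08) = 2.6477e+09 / 3.3243e+09 ≈ 0.7965.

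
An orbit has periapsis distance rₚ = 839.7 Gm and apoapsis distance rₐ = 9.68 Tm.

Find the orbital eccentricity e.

Convert to SI: rₚ = 839.7 Gm = 8.397e+11 m; rₐ = 9.68 Tm = 9.68e+12 m.
e = (rₐ − rₚ) / (rₐ + rₚ).
e = (9.68e+12 − 8.397e+11) / (9.68e+12 + 8.397e+11) = 8.8403e+12 / 1.05197e+13 ≈ 0.8404.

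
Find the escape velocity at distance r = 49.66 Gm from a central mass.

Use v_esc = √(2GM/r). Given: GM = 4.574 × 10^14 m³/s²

Convert to SI: r = 49.66 Gm = 4.966e+10 m.
Escape velocity comes from setting total energy to zero: ½v² − GM/r = 0 ⇒ v_esc = √(2GM / r).
v_esc = √(2 · 4.574e+14 / 4.966e+10) m/s ≈ 135.7 m/s = 135.7 m/s.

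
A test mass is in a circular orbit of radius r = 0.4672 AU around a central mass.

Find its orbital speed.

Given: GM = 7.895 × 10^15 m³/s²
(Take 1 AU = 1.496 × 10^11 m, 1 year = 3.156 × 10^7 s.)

Convert to SI: r = 0.4672 AU = 6.98931e+10 m.
For a circular orbit, gravity supplies the centripetal force, so v = √(GM / r).
v = √(7.895e+15 / 6.98931e+10) m/s ≈ 336.1 m/s = 0.0709 AU/year.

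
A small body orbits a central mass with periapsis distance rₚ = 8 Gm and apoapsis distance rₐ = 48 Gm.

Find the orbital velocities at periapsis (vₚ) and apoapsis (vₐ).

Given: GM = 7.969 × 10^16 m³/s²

Convert to SI: rₚ = 8 Gm = 8e+09 m; rₐ = 48 Gm = 4.8e+10 m.
Use the vis-viva equation v² = GM(2/r − 1/a) with a = (rₚ + rₐ)/2 = (8e+09 + 4.8e+10)/2 = 2.8e+10 m.
vₚ = √(GM · (2/rₚ − 1/a)) = √(7.969e+16 · (2/8e+09 − 1/2.8e+10)) m/s ≈ 4132 m/s = 4.132 km/s.
vₐ = √(GM · (2/rₐ − 1/a)) = √(7.969e+16 · (2/4.8e+10 − 1/2.8e+10)) m/s ≈ 688.7 m/s = 688.7 m/s.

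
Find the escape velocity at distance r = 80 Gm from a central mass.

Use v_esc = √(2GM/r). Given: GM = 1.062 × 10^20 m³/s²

Convert to SI: r = 80 Gm = 8e+10 m.
Escape velocity comes from setting total energy to zero: ½v² − GM/r = 0 ⇒ v_esc = √(2GM / r).
v_esc = √(2 · 1.062e+20 / 8e+10) m/s ≈ 5.153e+04 m/s = 51.53 km/s.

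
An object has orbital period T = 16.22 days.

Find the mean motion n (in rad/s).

Convert to SI: T = 16.22 days = 1.40141e+06 s.
n = 2π / T.
n = 2π / 1.40141e+06 s ≈ 4.483e-06 rad/s.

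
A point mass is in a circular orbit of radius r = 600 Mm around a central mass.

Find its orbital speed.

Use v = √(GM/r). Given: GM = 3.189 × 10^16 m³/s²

Convert to SI: r = 600 Mm = 6e+08 m.
For a circular orbit, gravity supplies the centripetal force, so v = √(GM / r).
v = √(3.189e+16 / 6e+08) m/s ≈ 7290 m/s = 7.29 km/s.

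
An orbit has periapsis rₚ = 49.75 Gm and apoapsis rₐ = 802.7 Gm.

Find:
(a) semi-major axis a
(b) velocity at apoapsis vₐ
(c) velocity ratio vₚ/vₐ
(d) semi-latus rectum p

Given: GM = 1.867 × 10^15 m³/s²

Convert to SI: rₚ = 49.75 Gm = 4.975e+10 m; rₐ = 802.7 Gm = 8.027e+11 m.
(a) a = (rₚ + rₐ)/2 = (4.975e+10 + 8.027e+11)/2 ≈ 4.262e+11 m
(b) With a = (rₚ + rₐ)/2 = 4.26225e+11 m, vₐ = √(GM (2/rₐ − 1/a)) = √(1.867e+15 · (2/8.027e+11 − 1/4.26225e+11)) m/s ≈ 16.48 m/s
(c) Conservation of angular momentum (rₚvₚ = rₐvₐ) gives vₚ/vₐ = rₐ/rₚ = 8.027e+11/4.975e+10 ≈ 16.13
(d) From a = (rₚ + rₐ)/2 = 4.26225e+11 m and e = (rₐ − rₚ)/(rₐ + rₚ) = 0.883278, p = a(1 − e²) = 4.26225e+11 · (1 − (0.883278)²) ≈ 9.369e+10 m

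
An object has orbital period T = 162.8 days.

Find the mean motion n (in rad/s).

Convert to SI: T = 162.8 days = 1.40659e+07 s.
n = 2π / T.
n = 2π / 1.40659e+07 s ≈ 4.467e-07 rad/s.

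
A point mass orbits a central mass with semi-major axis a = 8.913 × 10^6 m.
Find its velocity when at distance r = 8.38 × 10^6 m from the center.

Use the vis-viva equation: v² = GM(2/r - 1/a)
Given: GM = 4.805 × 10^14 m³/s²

Vis-viva: v = √(GM · (2/r − 1/a)).
2/r − 1/a = 2/8.38e+06 − 1/8.913e+06 = 1.26468e-07 m⁻¹.
v = √(4.805e+14 · 1.26468e-07) m/s ≈ 7795 m/s = 7.795 km/s.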